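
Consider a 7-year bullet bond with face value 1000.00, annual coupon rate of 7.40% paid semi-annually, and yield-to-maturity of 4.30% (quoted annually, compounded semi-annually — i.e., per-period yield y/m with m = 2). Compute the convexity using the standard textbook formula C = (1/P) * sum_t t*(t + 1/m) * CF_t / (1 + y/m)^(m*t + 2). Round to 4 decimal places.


Coupon per period c = face * coupon_rate / m = 37.000000
Periods per year m = 2; per-period yield y/m = 0.021500
Number of cashflows N = 14
Cashflows (t years, CF_t, discount factor 1/(1+y/m)^(m*t), PV):
  t = 0.5000: CF_t = 37.000000, DF = 0.978953, PV = 36.221243
  t = 1.0000: CF_t = 37.000000, DF = 0.958348, PV = 35.458877
  t = 1.5000: CF_t = 37.000000, DF = 0.938177, PV = 34.712557
  t = 2.0000: CF_t = 37.000000, DF = 0.918431, PV = 33.981946
  t = 2.5000: CF_t = 37.000000, DF = 0.899100, PV = 33.266711
  t = 3.0000: CF_t = 37.000000, DF = 0.880177, PV = 32.566531
  t = 3.5000: CF_t = 37.000000, DF = 0.861651, PV = 31.881088
  t = 4.0000: CF_t = 37.000000, DF = 0.843515, PV = 31.210071
  t = 4.5000: CF_t = 37.000000, DF = 0.825762, PV = 30.553178
  t = 5.0000: CF_t = 37.000000, DF = 0.808381, PV = 29.910110
  t = 5.5000: CF_t = 37.000000, DF = 0.791367, PV = 29.280578
  t = 6.0000: CF_t = 37.000000, DF = 0.774711, PV = 28.664296
  t = 6.5000: CF_t = 37.000000, DF = 0.758405, PV = 28.060984
  t = 7.0000: CF_t = 1037.000000, DF = 0.742442, PV = 769.912841
Price P = sum_t PV_t = 1185.681011
Convexity numerator sum_t t*(t + 1/m) * CF_t / (1+y/m)^(m*t + 2):
  t = 0.5000: term = 17.356279
  t = 1.0000: term = 50.972918
  t = 1.5000: term = 99.800134
  t = 2.0000: term = 162.832654
  t = 2.5000: term = 239.108156
  t = 3.0000: term = 327.705745
  t = 3.5000: term = 427.744487
  t = 4.0000: term = 538.381985
  t = 4.5000: term = 658.813002
  t = 5.0000: term = 788.268126
  t = 5.5000: term = 926.012483
  t = 6.0000: term = 1071.344483
  t = 6.5000: term = 1223.594613
  t = 7.0000: term = 38736.834159
Convexity = (1/P) * sum = 45268.769226 / 1185.681011 = 38.179552

Answer: Convexity = 38.1796


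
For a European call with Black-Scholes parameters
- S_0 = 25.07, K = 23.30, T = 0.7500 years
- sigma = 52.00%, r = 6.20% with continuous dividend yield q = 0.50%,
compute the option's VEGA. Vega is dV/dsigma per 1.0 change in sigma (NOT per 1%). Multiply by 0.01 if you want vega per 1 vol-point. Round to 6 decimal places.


Answer: Vega = 7.680238

Derivation:
d1 = 0.4826838145; d2 = 0.0323506046
phi(d1) = 0.3550735366; exp(-qT) = 0.9962570225; exp(-rT) = 0.9545645606
Vega = S * exp(-qT) * phi(d1) * sqrt(T) = 25.0700 * 0.9962570225 * 0.3550735366 * 0.8660254038 = 7.680238


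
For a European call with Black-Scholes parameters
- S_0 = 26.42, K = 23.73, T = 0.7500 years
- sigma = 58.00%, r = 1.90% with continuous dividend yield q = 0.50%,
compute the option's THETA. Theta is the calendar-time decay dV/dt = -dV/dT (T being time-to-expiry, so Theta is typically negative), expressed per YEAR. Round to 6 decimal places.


d1 = 0.4858327433; d2 = -0.0164619909
phi(d1) = 0.3545324994; exp(-qT) = 0.9962570225; exp(-rT) = 0.9858510507
Theta = -S*exp(-qT)*phi(d1)*sigma/(2*sqrt(T)) - r*K*exp(-rT)*N(d2) + q*S*exp(-qT)*N(d1)
N(d1) = 0.6864571215; N(d2) = 0.4934329124; sqrt(T) = 0.8660254038
Term 1 = -26.4200 * 0.9962570225 * 0.3545324994 * 0.5800 / (2 * 0.8660254038) = -3.1248388656
Term 2 = -0.0190 * 23.7300 * 0.9858510507 * 0.4934329124 = -0.2193263225
Term 3 = 0.0050 * 26.4200 * 0.9962570225 * 0.6864571215 = 0.0903415689
Theta = -3.1248388656 + (-0.2193263225) + (0.0903415689) = -3.253824

Answer: Theta = -3.253824


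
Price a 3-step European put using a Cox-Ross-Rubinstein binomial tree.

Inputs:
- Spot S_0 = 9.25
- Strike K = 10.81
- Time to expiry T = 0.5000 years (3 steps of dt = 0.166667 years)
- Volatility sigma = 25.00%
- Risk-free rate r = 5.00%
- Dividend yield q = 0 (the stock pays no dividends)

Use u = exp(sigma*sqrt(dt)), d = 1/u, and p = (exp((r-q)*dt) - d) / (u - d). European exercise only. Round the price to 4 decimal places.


Answer: Price = V(0,0) = 1.5273

Derivation:
dt = T/N = 0.166667
u = exp(sigma*sqrt(dt)) = 1.107452; d = 1/u = 0.902974
p = (exp((r-q)*dt) - d) / (u - d) = 0.515431
Discount per step: exp(-r*dt) = 0.991701
Stock lattice S(k, i) with i counting down-moves:
  k=0: S(0,0) = 9.2500
  k=1: S(1,0) = 10.2439; S(1,1) = 8.3525
  k=2: S(2,0) = 11.3447; S(2,1) = 9.2500; S(2,2) = 7.5421
  k=3: S(3,0) = 12.5637; S(3,1) = 10.2439; S(3,2) = 8.3525; S(3,3) = 6.8103
Terminal payoffs V(N, i) = max(K - S_T, 0):
  V(3,0) = 0.000000; V(3,1) = 0.566067; V(3,2) = 2.457495; V(3,3) = 3.999692
Backward induction: V(k, i) = exp(-r*dt) * [p * V(k+1, i) + (1-p) * V(k+1, i+1)].
  V(2,0) = exp(-r*dt) * [p*0.000000 + (1-p)*0.566067] = 0.272022
  V(2,1) = exp(-r*dt) * [p*0.566067 + (1-p)*2.457495] = 1.470291
  V(2,2) = exp(-r*dt) * [p*2.457495 + (1-p)*3.999692] = 3.178200
  V(1,0) = exp(-r*dt) * [p*0.272022 + (1-p)*1.470291] = 0.845590
  V(1,1) = exp(-r*dt) * [p*1.470291 + (1-p)*3.178200] = 2.278822
  V(0,0) = exp(-r*dt) * [p*0.845590 + (1-p)*2.278822] = 1.527309


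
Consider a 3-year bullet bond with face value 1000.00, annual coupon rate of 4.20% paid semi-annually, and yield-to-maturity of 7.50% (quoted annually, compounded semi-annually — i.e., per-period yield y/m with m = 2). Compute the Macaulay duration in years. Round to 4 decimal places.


Coupon per period c = face * coupon_rate / m = 21.000000
Periods per year m = 2; per-period yield y/m = 0.037500
Number of cashflows N = 6
Cashflows (t years, CF_t, discount factor 1/(1+y/m)^(m*t), PV):
  t = 0.5000: CF_t = 21.000000, DF = 0.963855, PV = 20.240964
  t = 1.0000: CF_t = 21.000000, DF = 0.929017, PV = 19.509363
  t = 1.5000: CF_t = 21.000000, DF = 0.895438, PV = 18.804205
  t = 2.0000: CF_t = 21.000000, DF = 0.863073, PV = 18.124535
  t = 2.5000: CF_t = 21.000000, DF = 0.831878, PV = 17.469431
  t = 3.0000: CF_t = 1021.000000, DF = 0.801810, PV = 818.647820
Price P = sum_t PV_t = 912.796318
Macaulay numerator sum_t t * PV_t:
  t * PV_t at t = 0.5000: 10.120482
  t * PV_t at t = 1.0000: 19.509363
  t * PV_t at t = 1.5000: 28.206308
  t * PV_t at t = 2.0000: 36.249070
  t * PV_t at t = 2.5000: 43.673578
  t * PV_t at t = 3.0000: 2455.943461
Macaulay duration D = (sum_t t * PV_t) / P = 2593.702261 / 912.796318 = 2.841491

Answer: Macaulay duration = 2.8415 years


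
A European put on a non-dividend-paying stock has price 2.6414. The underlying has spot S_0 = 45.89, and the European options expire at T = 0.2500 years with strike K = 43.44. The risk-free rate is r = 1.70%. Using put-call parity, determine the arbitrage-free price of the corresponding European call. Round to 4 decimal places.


Put-call parity: C - P = S_0 * exp(-qT) - K * exp(-rT).
S_0 * exp(-qT) = 45.8900 * 1.00000000 = 45.89000000
K * exp(-rT) = 43.4400 * 0.99575902 = 43.25577176
C = P + S*exp(-qT) - K*exp(-rT)
C = 2.6414 + 45.89000000 - 43.25577176 = 5.2756

Answer: Call price = 5.2756


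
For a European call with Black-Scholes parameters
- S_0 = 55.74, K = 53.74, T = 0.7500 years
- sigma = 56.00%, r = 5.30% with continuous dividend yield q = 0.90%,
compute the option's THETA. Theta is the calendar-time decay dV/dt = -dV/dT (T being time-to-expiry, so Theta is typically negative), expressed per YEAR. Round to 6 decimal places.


Answer: Theta = -7.565457

Derivation:
d1 = 0.3858770400; d2 = -0.0990971861
phi(d1) = 0.3703195201; exp(-qT) = 0.9932727301; exp(-rT) = 0.9610296665
Theta = -S*exp(-qT)*phi(d1)*sigma/(2*sqrt(T)) - r*K*exp(-rT)*N(d2) + q*S*exp(-qT)*N(d1)
N(d1) = 0.6502061322; N(d2) = 0.4605305531; sqrt(T) = 0.8660254038
Term 1 = -55.7400 * 0.9932727301 * 0.3703195201 * 0.5600 / (2 * 0.8660254038) = -6.6288696821
Term 2 = -0.0530 * 53.7400 * 0.9610296665 * 0.4605305531 = -1.2605752443
Term 3 = 0.0090 * 55.7400 * 0.9932727301 * 0.6502061322 = 0.3239880912
Theta = -6.6288696821 + (-1.2605752443) + (0.3239880912) = -7.565457


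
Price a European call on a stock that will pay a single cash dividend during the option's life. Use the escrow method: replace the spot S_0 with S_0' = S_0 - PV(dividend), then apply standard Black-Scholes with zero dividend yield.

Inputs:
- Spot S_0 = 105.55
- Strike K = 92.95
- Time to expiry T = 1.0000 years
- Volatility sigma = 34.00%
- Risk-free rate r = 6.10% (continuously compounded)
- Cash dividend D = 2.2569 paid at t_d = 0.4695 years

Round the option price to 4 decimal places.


Answer: Price = 22.3383

Derivation:
PV(D) = D * exp(-r * t_d) = 2.2569 * 0.97176672 = 2.19318032
S_0' = S_0 - PV(D) = 105.5500 - 2.19318032 = 103.35681968
d1 = (ln(S_0'/K) + (r + sigma^2/2)*T) / (sigma*sqrt(T)) = 0.66154575
d2 = d1 - sigma*sqrt(T) = 0.32154575
exp(-rT) = 0.94082324
N(d1) = 0.74586881; N(d2) = 0.62610158
C = S_0' * N(d1) - K * exp(-rT) * N(d2) = 103.35681968 * 0.74586881 - 92.9500 * 0.94082324 * 0.62610158 = 22.3383


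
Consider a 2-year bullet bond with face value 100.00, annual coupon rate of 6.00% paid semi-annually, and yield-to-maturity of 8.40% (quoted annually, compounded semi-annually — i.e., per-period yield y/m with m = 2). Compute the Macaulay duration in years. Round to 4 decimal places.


Answer: Macaulay duration = 1.9121 years

Derivation:
Coupon per period c = face * coupon_rate / m = 3.000000
Periods per year m = 2; per-period yield y/m = 0.042000
Number of cashflows N = 4
Cashflows (t years, CF_t, discount factor 1/(1+y/m)^(m*t), PV):
  t = 0.5000: CF_t = 3.000000, DF = 0.959693, PV = 2.879079
  t = 1.0000: CF_t = 3.000000, DF = 0.921010, PV = 2.763031
  t = 1.5000: CF_t = 3.000000, DF = 0.883887, PV = 2.651662
  t = 2.0000: CF_t = 103.000000, DF = 0.848260, PV = 87.370807
Price P = sum_t PV_t = 95.664579
Macaulay numerator sum_t t * PV_t:
  t * PV_t at t = 0.5000: 1.439539
  t * PV_t at t = 1.0000: 2.763031
  t * PV_t at t = 1.5000: 3.977492
  t * PV_t at t = 2.0000: 174.741615
Macaulay duration D = (sum_t t * PV_t) / P = 182.921678 / 95.664579 = 1.912115


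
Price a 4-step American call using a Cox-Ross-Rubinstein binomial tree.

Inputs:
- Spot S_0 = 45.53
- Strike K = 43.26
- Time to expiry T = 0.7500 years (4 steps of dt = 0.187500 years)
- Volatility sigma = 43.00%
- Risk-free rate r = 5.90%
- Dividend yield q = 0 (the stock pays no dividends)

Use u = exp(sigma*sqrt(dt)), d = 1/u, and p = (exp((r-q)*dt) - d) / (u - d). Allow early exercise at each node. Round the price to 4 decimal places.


dt = T/N = 0.187500
u = exp(sigma*sqrt(dt)) = 1.204658; d = 1/u = 0.830111
p = (exp((r-q)*dt) - d) / (u - d) = 0.483285
Discount per step: exp(-r*dt) = 0.988998
Stock lattice S(k, i) with i counting down-moves:
  k=0: S(0,0) = 45.5300
  k=1: S(1,0) = 54.8481; S(1,1) = 37.7950
  k=2: S(2,0) = 66.0731; S(2,1) = 45.5300; S(2,2) = 31.3740
  k=3: S(3,0) = 79.5955; S(3,1) = 54.8481; S(3,2) = 37.7950; S(3,3) = 26.0439
  k=4: S(4,0) = 95.8854; S(4,1) = 66.0731; S(4,2) = 45.5300; S(4,3) = 31.3740; S(4,4) = 21.6194
Terminal payoffs V(N, i) = max(S_T - K, 0):
  V(4,0) = 52.625359; V(4,1) = 22.813144; V(4,2) = 2.270000; V(4,3) = 0.000000; V(4,4) = 0.000000
Backward induction: V(k, i) = exp(-r*dt) * [p * V(k+1, i) + (1-p) * V(k+1, i+1)]; then take max(V_cont, immediate exercise) for American.
  V(3,0) = exp(-r*dt) * [p*52.625359 + (1-p)*22.813144] = 36.811448; exercise = 36.335522; V(3,0) = max -> 36.811448
  V(3,1) = exp(-r*dt) * [p*22.813144 + (1-p)*2.270000] = 12.063992; exercise = 11.588065; V(3,1) = max -> 12.063992
  V(3,2) = exp(-r*dt) * [p*2.270000 + (1-p)*0.000000] = 1.084987; exercise = 0.000000; V(3,2) = max -> 1.084987
  V(3,3) = exp(-r*dt) * [p*0.000000 + (1-p)*0.000000] = 0.000000; exercise = 0.000000; V(3,3) = max -> 0.000000
  V(2,0) = exp(-r*dt) * [p*36.811448 + (1-p)*12.063992] = 23.759761; exercise = 22.813144; V(2,0) = max -> 23.759761
  V(2,1) = exp(-r*dt) * [p*12.063992 + (1-p)*1.084987] = 6.320663; exercise = 2.270000; V(2,1) = max -> 6.320663
  V(2,2) = exp(-r*dt) * [p*1.084987 + (1-p)*0.000000] = 0.518589; exercise = 0.000000; V(2,2) = max -> 0.518589
  V(1,0) = exp(-r*dt) * [p*23.759761 + (1-p)*6.320663] = 14.586457; exercise = 11.588065; V(1,0) = max -> 14.586457
  V(1,1) = exp(-r*dt) * [p*6.320663 + (1-p)*0.518589] = 3.286090; exercise = 0.000000; V(1,1) = max -> 3.286090
  V(0,0) = exp(-r*dt) * [p*14.586457 + (1-p)*3.286090] = 8.651151; exercise = 2.270000; V(0,0) = max -> 8.651151

Answer: Price = V(0,0) = 8.6512


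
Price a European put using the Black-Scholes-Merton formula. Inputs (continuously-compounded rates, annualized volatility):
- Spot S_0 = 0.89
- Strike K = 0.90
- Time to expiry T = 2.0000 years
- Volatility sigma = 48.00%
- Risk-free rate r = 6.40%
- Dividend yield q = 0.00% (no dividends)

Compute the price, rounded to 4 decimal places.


Answer: Price = 0.1775

Derivation:
d1 = (ln(S/K) + (r - q + 0.5*sigma^2) * T) / (sigma * sqrt(T)) = 0.51151324
d2 = d1 - sigma * sqrt(T) = -0.16730927
exp(-rT) = 0.87985338; exp(-qT) = 1.00000000
P = K * exp(-rT) * N(-d2) - S_0 * exp(-qT) * N(-d1)
N(-d1) = 0.30449586; N(-d2) = 0.56643665
P = 0.9000 * 0.87985338 * 0.56643665 - 0.8900 * 1.00000000 * 0.30449586 = 0.1775


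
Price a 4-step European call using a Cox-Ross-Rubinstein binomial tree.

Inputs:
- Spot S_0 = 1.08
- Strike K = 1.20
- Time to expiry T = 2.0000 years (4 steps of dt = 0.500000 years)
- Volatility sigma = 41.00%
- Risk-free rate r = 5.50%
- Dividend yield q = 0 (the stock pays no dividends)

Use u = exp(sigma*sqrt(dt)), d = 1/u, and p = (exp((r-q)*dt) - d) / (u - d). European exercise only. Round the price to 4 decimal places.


dt = T/N = 0.500000
u = exp(sigma*sqrt(dt)) = 1.336312; d = 1/u = 0.748328
p = (exp((r-q)*dt) - d) / (u - d) = 0.475444
Discount per step: exp(-r*dt) = 0.972875
Stock lattice S(k, i) with i counting down-moves:
  k=0: S(0,0) = 1.0800
  k=1: S(1,0) = 1.4432; S(1,1) = 0.8082
  k=2: S(2,0) = 1.9286; S(2,1) = 1.0800; S(2,2) = 0.6048
  k=3: S(3,0) = 2.5772; S(3,1) = 1.4432; S(3,2) = 0.8082; S(3,3) = 0.4526
  k=4: S(4,0) = 3.4439; S(4,1) = 1.9286; S(4,2) = 1.0800; S(4,3) = 0.6048; S(4,4) = 0.3387
Terminal payoffs V(N, i) = max(S_T - K, 0):
  V(4,0) = 2.243940; V(4,1) = 0.728589; V(4,2) = 0.000000; V(4,3) = 0.000000; V(4,4) = 0.000000
Backward induction: V(k, i) = exp(-r*dt) * [p * V(k+1, i) + (1-p) * V(k+1, i+1)].
  V(3,0) = exp(-r*dt) * [p*2.243940 + (1-p)*0.728589] = 1.409747
  V(3,1) = exp(-r*dt) * [p*0.728589 + (1-p)*0.000000] = 0.337007
  V(3,2) = exp(-r*dt) * [p*0.000000 + (1-p)*0.000000] = 0.000000
  V(3,3) = exp(-r*dt) * [p*0.000000 + (1-p)*0.000000] = 0.000000
  V(2,0) = exp(-r*dt) * [p*1.409747 + (1-p)*0.337007] = 0.824059
  V(2,1) = exp(-r*dt) * [p*0.337007 + (1-p)*0.000000] = 0.155882
  V(2,2) = exp(-r*dt) * [p*0.000000 + (1-p)*0.000000] = 0.000000
  V(1,0) = exp(-r*dt) * [p*0.824059 + (1-p)*0.155882] = 0.460717
  V(1,1) = exp(-r*dt) * [p*0.155882 + (1-p)*0.000000] = 0.072103
  V(0,0) = exp(-r*dt) * [p*0.460717 + (1-p)*0.072103] = 0.249899

Answer: Price = V(0,0) = 0.2499


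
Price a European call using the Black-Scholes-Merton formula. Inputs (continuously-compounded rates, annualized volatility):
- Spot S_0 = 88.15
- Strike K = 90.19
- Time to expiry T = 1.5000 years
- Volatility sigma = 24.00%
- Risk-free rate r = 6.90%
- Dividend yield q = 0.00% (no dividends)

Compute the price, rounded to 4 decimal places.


Answer: Price = 13.6820

Derivation:
d1 = (ln(S/K) + (r - q + 0.5*sigma^2) * T) / (sigma * sqrt(T)) = 0.42124880
d2 = d1 - sigma * sqrt(T) = 0.12731003
exp(-rT) = 0.90167602; exp(-qT) = 1.00000000
C = S_0 * exp(-qT) * N(d1) - K * exp(-rT) * N(d2)
N(d1) = 0.66321329; N(d2) = 0.55065249
C = 88.1500 * 1.00000000 * 0.66321329 - 90.1900 * 0.90167602 * 0.55065249 = 13.6820


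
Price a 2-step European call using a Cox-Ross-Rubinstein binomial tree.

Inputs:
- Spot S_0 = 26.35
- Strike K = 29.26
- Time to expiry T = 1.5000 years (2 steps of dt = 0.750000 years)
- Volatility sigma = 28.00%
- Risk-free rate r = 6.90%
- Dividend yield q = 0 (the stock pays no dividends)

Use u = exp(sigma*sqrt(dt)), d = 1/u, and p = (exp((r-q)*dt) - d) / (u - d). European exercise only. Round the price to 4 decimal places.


dt = T/N = 0.750000
u = exp(sigma*sqrt(dt)) = 1.274415; d = 1/u = 0.784674
p = (exp((r-q)*dt) - d) / (u - d) = 0.548124
Discount per step: exp(-r*dt) = 0.949566
Stock lattice S(k, i) with i counting down-moves:
  k=0: S(0,0) = 26.3500
  k=1: S(1,0) = 33.5808; S(1,1) = 20.6762
  k=2: S(2,0) = 42.7959; S(2,1) = 26.3500; S(2,2) = 16.2240
Terminal payoffs V(N, i) = max(S_T - K, 0):
  V(2,0) = 13.535908; V(2,1) = 0.000000; V(2,2) = 0.000000
Backward induction: V(k, i) = exp(-r*dt) * [p * V(k+1, i) + (1-p) * V(k+1, i+1)].
  V(1,0) = exp(-r*dt) * [p*13.535908 + (1-p)*0.000000] = 7.045165
  V(1,1) = exp(-r*dt) * [p*0.000000 + (1-p)*0.000000] = 0.000000
  V(0,0) = exp(-r*dt) * [p*7.045165 + (1-p)*0.000000] = 3.666865

Answer: Price = V(0,0) = 3.6669


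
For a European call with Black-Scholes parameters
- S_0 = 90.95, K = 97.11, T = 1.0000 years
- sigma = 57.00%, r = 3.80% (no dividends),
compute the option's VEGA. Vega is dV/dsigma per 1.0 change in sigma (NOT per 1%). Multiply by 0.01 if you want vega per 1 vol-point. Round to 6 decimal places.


d1 = 0.2366939445; d2 = -0.3333060555
phi(d1) = 0.3879221729; exp(-qT) = 1.0000000000; exp(-rT) = 0.9627129409
Vega = S * exp(-qT) * phi(d1) * sqrt(T) = 90.9500 * 1.0000000000 * 0.3879221729 * 1.0000000000 = 35.281522

Answer: Vega = 35.281522


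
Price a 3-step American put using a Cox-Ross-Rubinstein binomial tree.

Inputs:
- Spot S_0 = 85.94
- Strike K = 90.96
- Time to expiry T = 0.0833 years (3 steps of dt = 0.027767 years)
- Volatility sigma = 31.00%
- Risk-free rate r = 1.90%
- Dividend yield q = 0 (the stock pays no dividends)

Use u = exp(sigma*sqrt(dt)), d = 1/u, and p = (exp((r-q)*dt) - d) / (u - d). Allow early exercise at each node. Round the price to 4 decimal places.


Answer: Price = V(0,0) = 6.0541

Derivation:
dt = T/N = 0.027767
u = exp(sigma*sqrt(dt)) = 1.053014; d = 1/u = 0.949655
p = (exp((r-q)*dt) - d) / (u - d) = 0.492194
Discount per step: exp(-r*dt) = 0.999473
Stock lattice S(k, i) with i counting down-moves:
  k=0: S(0,0) = 85.9400
  k=1: S(1,0) = 90.4960; S(1,1) = 81.6134
  k=2: S(2,0) = 95.2935; S(2,1) = 85.9400; S(2,2) = 77.5046
  k=3: S(3,0) = 100.3454; S(3,1) = 90.4960; S(3,2) = 81.6134; S(3,3) = 73.6026
Terminal payoffs V(N, i) = max(K - S_T, 0):
  V(3,0) = 0.000000; V(3,1) = 0.463995; V(3,2) = 9.346634; V(3,3) = 17.357398
Backward induction: V(k, i) = exp(-r*dt) * [p * V(k+1, i) + (1-p) * V(k+1, i+1)]; then take max(V_cont, immediate exercise) for American.
  V(2,0) = exp(-r*dt) * [p*0.000000 + (1-p)*0.463995] = 0.235495; exercise = 0.000000; V(2,0) = max -> 0.235495
  V(2,1) = exp(-r*dt) * [p*0.463995 + (1-p)*9.346634] = 4.972025; exercise = 5.020000; V(2,1) = max -> 5.020000
  V(2,2) = exp(-r*dt) * [p*9.346634 + (1-p)*17.357398] = 13.407470; exercise = 13.455445; V(2,2) = max -> 13.455445
  V(1,0) = exp(-r*dt) * [p*0.235495 + (1-p)*5.020000] = 2.663688; exercise = 0.463995; V(1,0) = max -> 2.663688
  V(1,1) = exp(-r*dt) * [p*5.020000 + (1-p)*13.455445] = 9.298659; exercise = 9.346634; V(1,1) = max -> 9.346634
  V(0,0) = exp(-r*dt) * [p*2.663688 + (1-p)*9.346634] = 6.054131; exercise = 5.020000; V(0,0) = max -> 6.054131


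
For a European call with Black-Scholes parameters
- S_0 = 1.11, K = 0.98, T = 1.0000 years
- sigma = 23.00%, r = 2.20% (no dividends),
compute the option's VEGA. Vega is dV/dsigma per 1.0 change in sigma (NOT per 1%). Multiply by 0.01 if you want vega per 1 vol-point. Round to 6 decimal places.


Answer: Vega = 0.333703

Derivation:
d1 = 0.7522292289; d2 = 0.5222292289
phi(d1) = 0.3006336276; exp(-qT) = 1.0000000000; exp(-rT) = 0.9782402351
Vega = S * exp(-qT) * phi(d1) * sqrt(T) = 1.1100 * 1.0000000000 * 0.3006336276 * 1.0000000000 = 0.333703


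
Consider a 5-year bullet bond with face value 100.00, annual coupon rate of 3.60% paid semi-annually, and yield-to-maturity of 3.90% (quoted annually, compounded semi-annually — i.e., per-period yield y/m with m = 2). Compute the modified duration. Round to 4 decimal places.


Coupon per period c = face * coupon_rate / m = 1.800000
Periods per year m = 2; per-period yield y/m = 0.019500
Number of cashflows N = 10
Cashflows (t years, CF_t, discount factor 1/(1+y/m)^(m*t), PV):
  t = 0.5000: CF_t = 1.800000, DF = 0.980873, PV = 1.765571
  t = 1.0000: CF_t = 1.800000, DF = 0.962112, PV = 1.731801
  t = 1.5000: CF_t = 1.800000, DF = 0.943709, PV = 1.698677
  t = 2.0000: CF_t = 1.800000, DF = 0.925659, PV = 1.666186
  t = 2.5000: CF_t = 1.800000, DF = 0.907954, PV = 1.634317
  t = 3.0000: CF_t = 1.800000, DF = 0.890588, PV = 1.603058
  t = 3.5000: CF_t = 1.800000, DF = 0.873553, PV = 1.572396
  t = 4.0000: CF_t = 1.800000, DF = 0.856845, PV = 1.542321
  t = 4.5000: CF_t = 1.800000, DF = 0.840456, PV = 1.512821
  t = 5.0000: CF_t = 101.800000, DF = 0.824380, PV = 83.921933
Price P = sum_t PV_t = 98.649081
First compute Macaulay numerator sum_t t * PV_t:
  t * PV_t at t = 0.5000: 0.882786
  t * PV_t at t = 1.0000: 1.731801
  t * PV_t at t = 1.5000: 2.548016
  t * PV_t at t = 2.0000: 3.332373
  t * PV_t at t = 2.5000: 4.085793
  t * PV_t at t = 3.0000: 4.809173
  t * PV_t at t = 3.5000: 5.503386
  t * PV_t at t = 4.0000: 6.169282
  t * PV_t at t = 4.5000: 6.807693
  t * PV_t at t = 5.0000: 419.609663
Macaulay duration D = 455.479965 / 98.649081 = 4.617174
Modified duration = D / (1 + y/m) = 4.617174 / (1 + 0.019500) = 4.528861

Answer: Modified duration = 4.5289


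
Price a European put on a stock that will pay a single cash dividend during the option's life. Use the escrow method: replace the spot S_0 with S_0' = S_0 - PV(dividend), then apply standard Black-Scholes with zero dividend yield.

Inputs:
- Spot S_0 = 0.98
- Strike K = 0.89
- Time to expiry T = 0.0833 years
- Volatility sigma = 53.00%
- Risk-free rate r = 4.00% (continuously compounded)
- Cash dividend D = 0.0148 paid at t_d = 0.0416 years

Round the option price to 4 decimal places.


PV(D) = D * exp(-r * t_d) = 0.0148 * 0.99833738 = 0.01477539
S_0' = S_0 - PV(D) = 0.9800 - 0.01477539 = 0.96522461
d1 = (ln(S_0'/K) + (r + sigma^2/2)*T) / (sigma*sqrt(T)) = 0.62870235
d2 = d1 - sigma*sqrt(T) = 0.47573513
exp(-rT) = 0.99667354
N(-d1) = 0.26477197; N(-d2) = 0.31713155
P = K * exp(-rT) * N(-d2) - S_0' * N(-d1) = 0.8900 * 0.99667354 * 0.31713155 - 0.96522461 * 0.26477197 = 0.0257

Answer: Price = 0.0257


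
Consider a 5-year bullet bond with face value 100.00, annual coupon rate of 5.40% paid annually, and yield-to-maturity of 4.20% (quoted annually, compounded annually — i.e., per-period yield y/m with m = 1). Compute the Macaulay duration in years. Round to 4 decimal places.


Coupon per period c = face * coupon_rate / m = 5.400000
Periods per year m = 1; per-period yield y/m = 0.042000
Number of cashflows N = 5
Cashflows (t years, CF_t, discount factor 1/(1+y/m)^(m*t), PV):
  t = 1.0000: CF_t = 5.400000, DF = 0.959693, PV = 5.182342
  t = 2.0000: CF_t = 5.400000, DF = 0.921010, PV = 4.973456
  t = 3.0000: CF_t = 5.400000, DF = 0.883887, PV = 4.772991
  t = 4.0000: CF_t = 5.400000, DF = 0.848260, PV = 4.580605
  t = 5.0000: CF_t = 105.400000, DF = 0.814069, PV = 85.802910
Price P = sum_t PV_t = 105.312304
Macaulay numerator sum_t t * PV_t:
  t * PV_t at t = 1.0000: 5.182342
  t * PV_t at t = 2.0000: 9.946913
  t * PV_t at t = 3.0000: 14.318973
  t * PV_t at t = 4.0000: 18.322422
  t * PV_t at t = 5.0000: 429.014549
Macaulay duration D = (sum_t t * PV_t) / P = 476.785198 / 105.312304 = 4.527346

Answer: Macaulay duration = 4.5273 years


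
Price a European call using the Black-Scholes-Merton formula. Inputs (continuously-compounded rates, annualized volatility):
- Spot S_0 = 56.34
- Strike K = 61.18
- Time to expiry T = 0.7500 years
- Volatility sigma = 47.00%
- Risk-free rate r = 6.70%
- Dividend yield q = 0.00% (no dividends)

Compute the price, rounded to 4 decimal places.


d1 = (ln(S/K) + (r - q + 0.5*sigma^2) * T) / (sigma * sqrt(T)) = 0.12449127
d2 = d1 - sigma * sqrt(T) = -0.28254067
exp(-rT) = 0.95099165; exp(-qT) = 1.00000000
C = S_0 * exp(-qT) * N(d1) - K * exp(-rT) * N(d2)
N(d1) = 0.54953684; N(d2) = 0.38876448
C = 56.3400 * 1.00000000 * 0.54953684 - 61.1800 * 0.95099165 * 0.38876448 = 8.3419

Answer: Price = 8.3419


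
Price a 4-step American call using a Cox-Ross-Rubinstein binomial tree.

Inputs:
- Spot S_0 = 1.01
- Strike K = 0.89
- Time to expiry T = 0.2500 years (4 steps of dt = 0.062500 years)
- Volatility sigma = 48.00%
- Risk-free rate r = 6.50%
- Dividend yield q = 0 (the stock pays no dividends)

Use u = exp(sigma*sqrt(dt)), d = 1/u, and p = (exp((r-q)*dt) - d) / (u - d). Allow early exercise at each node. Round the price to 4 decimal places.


Answer: Price = V(0,0) = 0.1771

Derivation:
dt = T/N = 0.062500
u = exp(sigma*sqrt(dt)) = 1.127497; d = 1/u = 0.886920
p = (exp((r-q)*dt) - d) / (u - d) = 0.486957
Discount per step: exp(-r*dt) = 0.995946
Stock lattice S(k, i) with i counting down-moves:
  k=0: S(0,0) = 1.0100
  k=1: S(1,0) = 1.1388; S(1,1) = 0.8958
  k=2: S(2,0) = 1.2840; S(2,1) = 1.0100; S(2,2) = 0.7945
  k=3: S(3,0) = 1.4477; S(3,1) = 1.1388; S(3,2) = 0.8958; S(3,3) = 0.7047
  k=4: S(4,0) = 1.6322; S(4,1) = 1.2840; S(4,2) = 1.0100; S(4,3) = 0.7945; S(4,4) = 0.6250
Terminal payoffs V(N, i) = max(S_T - K, 0):
  V(4,0) = 0.742235; V(4,1) = 0.393962; V(4,2) = 0.120000; V(4,3) = 0.000000; V(4,4) = 0.000000
Backward induction: V(k, i) = exp(-r*dt) * [p * V(k+1, i) + (1-p) * V(k+1, i+1)]; then take max(V_cont, immediate exercise) for American.
  V(3,0) = exp(-r*dt) * [p*0.742235 + (1-p)*0.393962] = 0.561271; exercise = 0.557663; V(3,0) = max -> 0.561271
  V(3,1) = exp(-r*dt) * [p*0.393962 + (1-p)*0.120000] = 0.252380; exercise = 0.248772; V(3,1) = max -> 0.252380
  V(3,2) = exp(-r*dt) * [p*0.120000 + (1-p)*0.000000] = 0.058198; exercise = 0.005790; V(3,2) = max -> 0.058198
  V(3,3) = exp(-r*dt) * [p*0.000000 + (1-p)*0.000000] = 0.000000; exercise = 0.000000; V(3,3) = max -> 0.000000
  V(2,0) = exp(-r*dt) * [p*0.561271 + (1-p)*0.252380] = 0.401164; exercise = 0.393962; V(2,0) = max -> 0.401164
  V(2,1) = exp(-r*dt) * [p*0.252380 + (1-p)*0.058198] = 0.152137; exercise = 0.120000; V(2,1) = max -> 0.152137
  V(2,2) = exp(-r*dt) * [p*0.058198 + (1-p)*0.000000] = 0.028225; exercise = 0.000000; V(2,2) = max -> 0.028225
  V(1,0) = exp(-r*dt) * [p*0.401164 + (1-p)*0.152137] = 0.272294; exercise = 0.248772; V(1,0) = max -> 0.272294
  V(1,1) = exp(-r*dt) * [p*0.152137 + (1-p)*0.028225] = 0.088206; exercise = 0.005790; V(1,1) = max -> 0.088206
  V(0,0) = exp(-r*dt) * [p*0.272294 + (1-p)*0.088206] = 0.177128; exercise = 0.120000; V(0,0) = max -> 0.177128


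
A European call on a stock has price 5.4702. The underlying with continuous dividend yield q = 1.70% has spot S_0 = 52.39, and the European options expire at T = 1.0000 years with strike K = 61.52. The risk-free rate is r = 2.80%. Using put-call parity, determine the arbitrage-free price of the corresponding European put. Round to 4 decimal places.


Answer: Put price = 13.7846

Derivation:
Put-call parity: C - P = S_0 * exp(-qT) - K * exp(-rT).
S_0 * exp(-qT) = 52.3900 * 0.98314368 = 51.50689764
K * exp(-rT) = 61.5200 * 0.97238837 = 59.82133233
P = C - S*exp(-qT) + K*exp(-rT)
P = 5.4702 - 51.50689764 + 59.82133233 = 13.7846


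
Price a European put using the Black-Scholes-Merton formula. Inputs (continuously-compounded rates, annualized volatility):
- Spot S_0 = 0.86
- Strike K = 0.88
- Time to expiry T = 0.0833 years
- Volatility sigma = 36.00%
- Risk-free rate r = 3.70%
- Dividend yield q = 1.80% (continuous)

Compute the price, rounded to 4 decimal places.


Answer: Price = 0.0460

Derivation:
d1 = (ln(S/K) + (r - q + 0.5*sigma^2) * T) / (sigma * sqrt(T)) = -0.15407728
d2 = d1 - sigma * sqrt(T) = -0.25797955
exp(-rT) = 0.99692264; exp(-qT) = 0.99850172
P = K * exp(-rT) * N(-d2) - S_0 * exp(-qT) * N(-d1)
N(-d1) = 0.56122560; N(-d2) = 0.60178865
P = 0.8800 * 0.99692264 * 0.60178865 - 0.8600 * 0.99850172 * 0.56122560 = 0.0460


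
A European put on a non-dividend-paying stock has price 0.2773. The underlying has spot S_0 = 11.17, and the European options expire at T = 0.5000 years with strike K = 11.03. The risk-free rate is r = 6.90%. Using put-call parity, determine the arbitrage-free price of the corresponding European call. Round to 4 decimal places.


Answer: Call price = 0.7913

Derivation:
Put-call parity: C - P = S_0 * exp(-qT) - K * exp(-rT).
S_0 * exp(-qT) = 11.1700 * 1.00000000 = 11.17000000
K * exp(-rT) = 11.0300 * 0.96608834 = 10.65595439
C = P + S*exp(-qT) - K*exp(-rT)
C = 0.2773 + 11.17000000 - 10.65595439 = 0.7913


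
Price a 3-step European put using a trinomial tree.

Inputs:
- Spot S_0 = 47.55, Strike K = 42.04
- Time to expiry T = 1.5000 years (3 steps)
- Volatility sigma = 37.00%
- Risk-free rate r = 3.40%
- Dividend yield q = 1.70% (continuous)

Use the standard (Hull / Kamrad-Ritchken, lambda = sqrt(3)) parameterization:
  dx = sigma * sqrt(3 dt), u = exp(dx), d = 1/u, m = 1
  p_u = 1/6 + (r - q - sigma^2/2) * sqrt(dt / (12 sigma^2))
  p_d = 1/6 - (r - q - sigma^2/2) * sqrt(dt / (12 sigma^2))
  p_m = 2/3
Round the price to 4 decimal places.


dt = T/N = 0.500000; dx = sigma*sqrt(3*dt) = 0.453156
u = exp(dx) = 1.573269; d = 1/u = 0.635619
p_u = 0.138282, p_m = 0.666667, p_d = 0.195051
Discount per step: exp(-r*dt) = 0.983144
Stock lattice S(k, j) with j the centered position index:
  k=0: S(0,+0) = 47.5500
  k=1: S(1,-1) = 30.2237; S(1,+0) = 47.5500; S(1,+1) = 74.8089
  k=2: S(2,-2) = 19.2108; S(2,-1) = 30.2237; S(2,+0) = 47.5500; S(2,+1) = 74.8089; S(2,+2) = 117.6946
  k=3: S(3,-3) = 12.2107; S(3,-2) = 19.2108; S(3,-1) = 30.2237; S(3,+0) = 47.5500; S(3,+1) = 74.8089; S(3,+2) = 117.6946; S(3,+3) = 185.1652
Terminal payoffs V(N, j) = max(K - S_T, 0):
  V(3,-3) = 29.829271; V(3,-2) = 22.829239; V(3,-1) = 11.816306; V(3,+0) = 0.000000; V(3,+1) = 0.000000; V(3,+2) = 0.000000; V(3,+3) = 0.000000
Backward induction: V(k, j) = exp(-r*dt) * [p_u * V(k+1, j+1) + p_m * V(k+1, j) + p_d * V(k+1, j-1)]
  V(2,-2) = exp(-r*dt) * [p_u*11.816306 + p_m*22.829239 + p_d*29.829271] = 22.289546
  V(2,-1) = exp(-r*dt) * [p_u*0.000000 + p_m*11.816306 + p_d*22.829239] = 12.122557
  V(2,+0) = exp(-r*dt) * [p_u*0.000000 + p_m*0.000000 + p_d*11.816306] = 2.265932
  V(2,+1) = exp(-r*dt) * [p_u*0.000000 + p_m*0.000000 + p_d*0.000000] = 0.000000
  V(2,+2) = exp(-r*dt) * [p_u*0.000000 + p_m*0.000000 + p_d*0.000000] = 0.000000
  V(1,-1) = exp(-r*dt) * [p_u*2.265932 + p_m*12.122557 + p_d*22.289546] = 12.527846
  V(1,+0) = exp(-r*dt) * [p_u*0.000000 + p_m*2.265932 + p_d*12.122557] = 3.809817
  V(1,+1) = exp(-r*dt) * [p_u*0.000000 + p_m*0.000000 + p_d*2.265932] = 0.434522
  V(0,+0) = exp(-r*dt) * [p_u*0.434522 + p_m*3.809817 + p_d*12.527846] = 4.958518

Answer: Price = V(0,0) = 4.9585


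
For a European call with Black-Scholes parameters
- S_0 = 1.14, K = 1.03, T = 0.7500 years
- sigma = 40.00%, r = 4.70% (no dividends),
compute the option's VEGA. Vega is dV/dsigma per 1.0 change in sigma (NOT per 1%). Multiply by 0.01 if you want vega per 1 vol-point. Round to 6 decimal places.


Answer: Vega = 0.335211

Derivation:
d1 = 0.5678801664; d2 = 0.2214700049
phi(d1) = 0.3395335636; exp(-qT) = 1.0000000000; exp(-rT) = 0.9653640451
Vega = S * exp(-qT) * phi(d1) * sqrt(T) = 1.1400 * 1.0000000000 * 0.3395335636 * 0.8660254038 = 0.335211


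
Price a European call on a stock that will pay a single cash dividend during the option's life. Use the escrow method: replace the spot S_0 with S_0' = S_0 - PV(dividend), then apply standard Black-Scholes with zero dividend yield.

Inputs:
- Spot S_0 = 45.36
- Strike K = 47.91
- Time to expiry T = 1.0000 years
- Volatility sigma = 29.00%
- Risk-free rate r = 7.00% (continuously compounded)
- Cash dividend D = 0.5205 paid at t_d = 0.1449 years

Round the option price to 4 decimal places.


PV(D) = D * exp(-r * t_d) = 0.5205 * 0.98990827 = 0.51524725
S_0' = S_0 - PV(D) = 45.3600 - 0.51524725 = 44.84475275
d1 = (ln(S_0'/K) + (r + sigma^2/2)*T) / (sigma*sqrt(T)) = 0.15838736
d2 = d1 - sigma*sqrt(T) = -0.13161264
exp(-rT) = 0.93239382
N(d1) = 0.56292421; N(d2) = 0.44764534
C = S_0' * N(d1) - K * exp(-rT) * N(d2) = 44.84475275 * 0.56292421 - 47.9100 * 0.93239382 * 0.44764534 = 5.2474

Answer: Price = 5.2474


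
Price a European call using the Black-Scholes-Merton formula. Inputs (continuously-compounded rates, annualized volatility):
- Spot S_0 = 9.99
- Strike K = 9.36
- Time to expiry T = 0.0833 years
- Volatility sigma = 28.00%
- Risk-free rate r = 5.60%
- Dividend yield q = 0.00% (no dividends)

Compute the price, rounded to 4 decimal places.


d1 = (ln(S/K) + (r - q + 0.5*sigma^2) * T) / (sigma * sqrt(T)) = 0.90418100
d2 = d1 - sigma * sqrt(T) = 0.82336813
exp(-rT) = 0.99534606; exp(-qT) = 1.00000000
C = S_0 * exp(-qT) * N(d1) - K * exp(-rT) * N(d2)
N(d1) = 0.81705028; N(d2) = 0.79485066
C = 9.9900 * 1.00000000 * 0.81705028 - 9.3600 * 0.99534606 * 0.79485066 = 0.7572

Answer: Price = 0.7572


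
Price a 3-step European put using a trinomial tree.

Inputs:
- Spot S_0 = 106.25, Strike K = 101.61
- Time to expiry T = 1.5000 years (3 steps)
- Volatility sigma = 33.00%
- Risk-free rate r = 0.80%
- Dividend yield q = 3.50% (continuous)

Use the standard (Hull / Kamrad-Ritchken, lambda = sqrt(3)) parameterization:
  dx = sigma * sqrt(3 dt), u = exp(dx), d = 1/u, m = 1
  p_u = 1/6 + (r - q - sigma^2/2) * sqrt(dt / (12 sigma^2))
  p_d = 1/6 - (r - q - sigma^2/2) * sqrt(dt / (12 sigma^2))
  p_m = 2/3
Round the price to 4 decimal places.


Answer: Price = V(0,0) = 15.0315

Derivation:
dt = T/N = 0.500000; dx = sigma*sqrt(3*dt) = 0.404166
u = exp(dx) = 1.498052; d = 1/u = 0.667533
p_u = 0.116285, p_m = 0.666667, p_d = 0.217048
Discount per step: exp(-r*dt) = 0.996008
Stock lattice S(k, j) with j the centered position index:
  k=0: S(0,+0) = 106.2500
  k=1: S(1,-1) = 70.9254; S(1,+0) = 106.2500; S(1,+1) = 159.1681
  k=2: S(2,-2) = 47.3451; S(2,-1) = 70.9254; S(2,+0) = 106.2500; S(2,+1) = 159.1681; S(2,+2) = 238.4421
  k=3: S(3,-3) = 31.6044; S(3,-2) = 47.3451; S(3,-1) = 70.9254; S(3,+0) = 106.2500; S(3,+1) = 159.1681; S(3,+2) = 238.4421; S(3,+3) = 357.1987
Terminal payoffs V(N, j) = max(K - S_T, 0):
  V(3,-3) = 70.005567; V(3,-2) = 54.264906; V(3,-1) = 30.684573; V(3,+0) = 0.000000; V(3,+1) = 0.000000; V(3,+2) = 0.000000; V(3,+3) = 0.000000
Backward induction: V(k, j) = exp(-r*dt) * [p_u * V(k+1, j+1) + p_m * V(k+1, j) + p_d * V(k+1, j-1)]
  V(2,-2) = exp(-r*dt) * [p_u*30.684573 + p_m*54.264906 + p_d*70.005567] = 54.720029
  V(2,-1) = exp(-r*dt) * [p_u*0.000000 + p_m*30.684573 + p_d*54.264906] = 32.105803
  V(2,+0) = exp(-r*dt) * [p_u*0.000000 + p_m*0.000000 + p_d*30.684573] = 6.633445
  V(2,+1) = exp(-r*dt) * [p_u*0.000000 + p_m*0.000000 + p_d*0.000000] = 0.000000
  V(2,+2) = exp(-r*dt) * [p_u*0.000000 + p_m*0.000000 + p_d*0.000000] = 0.000000
  V(1,-1) = exp(-r*dt) * [p_u*6.633445 + p_m*32.105803 + p_d*54.720029] = 33.916188
  V(1,+0) = exp(-r*dt) * [p_u*0.000000 + p_m*6.633445 + p_d*32.105803] = 11.345332
  V(1,+1) = exp(-r*dt) * [p_u*0.000000 + p_m*0.000000 + p_d*6.633445] = 1.434030
  V(0,+0) = exp(-r*dt) * [p_u*1.434030 + p_m*11.345332 + p_d*33.916188] = 15.031512


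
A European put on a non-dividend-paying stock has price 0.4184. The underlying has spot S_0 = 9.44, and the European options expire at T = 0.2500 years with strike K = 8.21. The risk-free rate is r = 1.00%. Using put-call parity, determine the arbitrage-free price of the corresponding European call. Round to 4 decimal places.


Answer: Call price = 1.6689

Derivation:
Put-call parity: C - P = S_0 * exp(-qT) - K * exp(-rT).
S_0 * exp(-qT) = 9.4400 * 1.00000000 = 9.44000000
K * exp(-rT) = 8.2100 * 0.99750312 = 8.18950063
C = P + S*exp(-qT) - K*exp(-rT)
C = 0.4184 + 9.44000000 - 8.18950063 = 1.6689


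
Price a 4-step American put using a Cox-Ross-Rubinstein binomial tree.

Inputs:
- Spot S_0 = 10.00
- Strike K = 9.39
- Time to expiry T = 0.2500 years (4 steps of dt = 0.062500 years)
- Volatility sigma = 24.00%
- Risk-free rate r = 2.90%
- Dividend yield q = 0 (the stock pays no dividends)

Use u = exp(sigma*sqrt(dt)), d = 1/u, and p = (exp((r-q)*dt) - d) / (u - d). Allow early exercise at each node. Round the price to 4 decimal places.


dt = T/N = 0.062500
u = exp(sigma*sqrt(dt)) = 1.061837; d = 1/u = 0.941765
p = (exp((r-q)*dt) - d) / (u - d) = 0.500113
Discount per step: exp(-r*dt) = 0.998189
Stock lattice S(k, i) with i counting down-moves:
  k=0: S(0,0) = 10.0000
  k=1: S(1,0) = 10.6184; S(1,1) = 9.4176
  k=2: S(2,0) = 11.2750; S(2,1) = 10.0000; S(2,2) = 8.8692
  k=3: S(3,0) = 11.9722; S(3,1) = 10.6184; S(3,2) = 9.4176; S(3,3) = 8.3527
  k=4: S(4,0) = 12.7125; S(4,1) = 11.2750; S(4,2) = 10.0000; S(4,3) = 8.8692; S(4,4) = 7.8663
Terminal payoffs V(N, i) = max(K - S_T, 0):
  V(4,0) = 0.000000; V(4,1) = 0.000000; V(4,2) = 0.000000; V(4,3) = 0.520796; V(4,4) = 1.523721
Backward induction: V(k, i) = exp(-r*dt) * [p * V(k+1, i) + (1-p) * V(k+1, i+1)]; then take max(V_cont, immediate exercise) for American.
  V(3,0) = exp(-r*dt) * [p*0.000000 + (1-p)*0.000000] = 0.000000; exercise = 0.000000; V(3,0) = max -> 0.000000
  V(3,1) = exp(-r*dt) * [p*0.000000 + (1-p)*0.000000] = 0.000000; exercise = 0.000000; V(3,1) = max -> 0.000000
  V(3,2) = exp(-r*dt) * [p*0.000000 + (1-p)*0.520796] = 0.259867; exercise = 0.000000; V(3,2) = max -> 0.259867
  V(3,3) = exp(-r*dt) * [p*0.520796 + (1-p)*1.523721] = 1.020294; exercise = 1.037298; V(3,3) = max -> 1.037298
  V(2,0) = exp(-r*dt) * [p*0.000000 + (1-p)*0.000000] = 0.000000; exercise = 0.000000; V(2,0) = max -> 0.000000
  V(2,1) = exp(-r*dt) * [p*0.000000 + (1-p)*0.259867] = 0.129669; exercise = 0.000000; V(2,1) = max -> 0.129669
  V(2,2) = exp(-r*dt) * [p*0.259867 + (1-p)*1.037298] = 0.647320; exercise = 0.520796; V(2,2) = max -> 0.647320
  V(1,0) = exp(-r*dt) * [p*0.000000 + (1-p)*0.129669] = 0.064702; exercise = 0.000000; V(1,0) = max -> 0.064702
  V(1,1) = exp(-r*dt) * [p*0.129669 + (1-p)*0.647320] = 0.387733; exercise = 0.000000; V(1,1) = max -> 0.387733
  V(0,0) = exp(-r*dt) * [p*0.064702 + (1-p)*0.387733] = 0.225771; exercise = 0.000000; V(0,0) = max -> 0.225771

Answer: Price = V(0,0) = 0.2258


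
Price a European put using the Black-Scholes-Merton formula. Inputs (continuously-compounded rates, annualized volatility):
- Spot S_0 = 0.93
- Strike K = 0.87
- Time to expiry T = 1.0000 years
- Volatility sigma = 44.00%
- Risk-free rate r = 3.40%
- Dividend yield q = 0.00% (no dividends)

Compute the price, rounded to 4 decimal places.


Answer: Price = 0.1136

Derivation:
d1 = (ln(S/K) + (r - q + 0.5*sigma^2) * T) / (sigma * sqrt(T)) = 0.44884403
d2 = d1 - sigma * sqrt(T) = 0.00884403
exp(-rT) = 0.96657150; exp(-qT) = 1.00000000
P = K * exp(-rT) * N(-d2) - S_0 * exp(-qT) * N(-d1)
N(-d1) = 0.32677209; N(-d2) = 0.49647179
P = 0.8700 * 0.96657150 * 0.49647179 - 0.9300 * 1.00000000 * 0.32677209 = 0.1136


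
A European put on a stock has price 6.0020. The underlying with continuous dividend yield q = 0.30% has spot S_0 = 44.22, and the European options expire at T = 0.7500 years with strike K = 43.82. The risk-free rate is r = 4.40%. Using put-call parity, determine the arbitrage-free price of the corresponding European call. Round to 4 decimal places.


Put-call parity: C - P = S_0 * exp(-qT) - K * exp(-rT).
S_0 * exp(-qT) = 44.2200 * 0.99775253 = 44.12061685
K * exp(-rT) = 43.8200 * 0.96753856 = 42.39753968
C = P + S*exp(-qT) - K*exp(-rT)
C = 6.0020 + 44.12061685 - 42.39753968 = 7.7251

Answer: Call price = 7.7251


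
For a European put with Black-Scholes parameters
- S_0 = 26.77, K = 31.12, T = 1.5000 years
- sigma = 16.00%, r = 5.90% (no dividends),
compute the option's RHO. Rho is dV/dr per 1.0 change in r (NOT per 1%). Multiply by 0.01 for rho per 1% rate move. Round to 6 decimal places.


d1 = -0.2187641421; d2 = -0.4147233215
phi(d1) = 0.3895093503; exp(-qT) = 1.0000000000; exp(-rT) = 0.9153031107
N(-d2) = 0.6608277711
Rho = -K*T*exp(-rT)*N(-d2) = -31.1200 * 1.5000 * 0.9153031107 * 0.6608277711 = -28.234758

Answer: Rho = -28.234758


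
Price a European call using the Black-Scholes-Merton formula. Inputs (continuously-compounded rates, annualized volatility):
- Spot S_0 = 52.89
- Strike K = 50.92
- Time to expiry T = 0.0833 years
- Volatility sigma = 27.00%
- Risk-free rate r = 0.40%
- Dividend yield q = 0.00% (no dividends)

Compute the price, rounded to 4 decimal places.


d1 = (ln(S/K) + (r - q + 0.5*sigma^2) * T) / (sigma * sqrt(T)) = 0.53034452
d2 = d1 - sigma * sqrt(T) = 0.45241782
exp(-rT) = 0.99966686; exp(-qT) = 1.00000000
C = S_0 * exp(-qT) * N(d1) - K * exp(-rT) * N(d2)
N(d1) = 0.70206346; N(d2) = 0.67451600
C = 52.8900 * 1.00000000 * 0.70206346 - 50.9200 * 0.99966686 * 0.67451600 = 2.7972

Answer: Price = 2.7972
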